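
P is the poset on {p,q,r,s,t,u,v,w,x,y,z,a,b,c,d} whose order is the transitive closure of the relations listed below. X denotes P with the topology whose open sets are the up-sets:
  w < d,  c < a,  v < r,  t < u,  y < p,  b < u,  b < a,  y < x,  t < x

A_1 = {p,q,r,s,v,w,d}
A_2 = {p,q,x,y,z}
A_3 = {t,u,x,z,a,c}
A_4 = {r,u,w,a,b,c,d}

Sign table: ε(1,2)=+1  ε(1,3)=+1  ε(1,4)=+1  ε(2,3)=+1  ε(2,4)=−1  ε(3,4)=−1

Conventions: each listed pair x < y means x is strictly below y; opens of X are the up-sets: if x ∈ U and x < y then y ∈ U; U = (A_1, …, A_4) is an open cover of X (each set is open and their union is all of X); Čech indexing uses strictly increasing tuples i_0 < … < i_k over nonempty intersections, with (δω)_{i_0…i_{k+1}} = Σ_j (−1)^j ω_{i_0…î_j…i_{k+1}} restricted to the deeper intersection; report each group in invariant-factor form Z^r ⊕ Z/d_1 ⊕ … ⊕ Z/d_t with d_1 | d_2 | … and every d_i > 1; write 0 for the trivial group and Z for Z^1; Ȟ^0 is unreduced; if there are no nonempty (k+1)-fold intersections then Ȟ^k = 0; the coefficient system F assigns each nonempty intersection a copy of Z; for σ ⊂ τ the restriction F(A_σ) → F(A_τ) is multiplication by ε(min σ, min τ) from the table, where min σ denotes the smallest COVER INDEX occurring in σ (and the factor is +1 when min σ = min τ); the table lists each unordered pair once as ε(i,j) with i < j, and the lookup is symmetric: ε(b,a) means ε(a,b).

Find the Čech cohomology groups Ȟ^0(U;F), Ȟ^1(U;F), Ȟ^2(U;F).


cover nerve:
  A12={p,q} A14={r,w,d} A23={x,z} A34={u,a,c}
C dims 4,4; δ0: rk 4, SNF 1^3·2
Ȟ^0: (4−4)−0=0 ⇒ 0
Ȟ^1: (4−0)−4=0 plus torsion [2] ⇒ Z/2
Ȟ^2: (0−0)−0=0 ⇒ 0

Ȟ^0 = 0, Ȟ^1 = Z/2, Ȟ^2 = 0


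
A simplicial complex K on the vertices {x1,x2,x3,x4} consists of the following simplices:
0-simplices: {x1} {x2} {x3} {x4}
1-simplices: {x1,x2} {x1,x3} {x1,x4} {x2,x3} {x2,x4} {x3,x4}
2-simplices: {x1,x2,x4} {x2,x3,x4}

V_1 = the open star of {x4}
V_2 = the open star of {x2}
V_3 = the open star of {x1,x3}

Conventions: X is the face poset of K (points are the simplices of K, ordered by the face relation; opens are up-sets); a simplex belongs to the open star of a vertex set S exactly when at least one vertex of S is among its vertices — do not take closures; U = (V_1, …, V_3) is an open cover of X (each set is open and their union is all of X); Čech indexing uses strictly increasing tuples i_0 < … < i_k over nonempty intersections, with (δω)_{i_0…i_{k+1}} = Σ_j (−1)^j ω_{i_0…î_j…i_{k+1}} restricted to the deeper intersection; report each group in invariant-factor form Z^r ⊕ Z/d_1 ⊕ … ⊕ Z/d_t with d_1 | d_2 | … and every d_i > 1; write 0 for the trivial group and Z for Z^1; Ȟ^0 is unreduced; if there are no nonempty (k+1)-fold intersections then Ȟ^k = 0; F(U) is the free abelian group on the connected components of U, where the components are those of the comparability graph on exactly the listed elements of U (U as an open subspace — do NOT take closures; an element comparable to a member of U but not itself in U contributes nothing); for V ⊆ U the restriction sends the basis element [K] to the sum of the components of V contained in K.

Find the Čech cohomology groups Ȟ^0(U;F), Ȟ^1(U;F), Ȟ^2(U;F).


Ȟ^0 = Z,  Ȟ^1 = Z,  Ȟ^2 = 0

nonempty overlaps:
  V1={{x4},{x1,x4},{x2,x4},{x3,x4},{x1,x2,x4},{x2,x3,x4}} V2={{x2},{x1,x2},{x2,x3},{x2,x4},{x1,x2,x4},{x2,x3,x4}} V3={{x1},{x3},{x1,x2},{x1,x3},{x1,x4},{x2,x3},{x3,x4},{x1,x2,x4},{x2,x3,x4}}
  V12={{x2,x4},{x1,x2,x4},{x2,x3,x4}} V13={{x1,x4},{x3,x4},{x1,x2,x4},{x2,x3,x4}} V23={{x1,x2},{x2,x3},{x1,x2,x4},{x2,x3,x4}}
  V123={{x1,x2,x4},{x2,x3,x4}}
components per intersection:
  V1: {{x4},{x1,x4},{x2,x4},{x3,x4},{x1,x2,x4},{x2,x3,x4}}
  V2: {{x2},{x1,x2},{x2,x3},{x2,x4},{x1,x2,x4},{x2,x3,x4}}
  V3: {{x1},{x3},{x1,x2},{x1,x3},{x1,x4},{x2,x3},{x3,x4},{x1,x2,x4},{x2,x3,x4}}
  V12: {{x2,x4},{x1,x2,x4},{x2,x3,x4}}
  V13: {{x1,x4},{x1,x2,x4}} {{x3,x4},{x2,x3,x4}}
  V23: {{x1,x2},{x1,x2,x4}} {{x2,x3},{x2,x3,x4}}
  V123: {{x1,x2,x4}} {{x2,x3,x4}}
C dims 3,5,2; δ0: rk 2, SNF 1^2; δ1: rk 2, SNF 1^2
degree 0: 3−2−0 = 1 → Ȟ^0 ≅ Z
degree 1: 5−2−2 = 1 → Ȟ^1 ≅ Z
degree 2: 2−0−2 = 0 → Ȟ^2 ≅ 0


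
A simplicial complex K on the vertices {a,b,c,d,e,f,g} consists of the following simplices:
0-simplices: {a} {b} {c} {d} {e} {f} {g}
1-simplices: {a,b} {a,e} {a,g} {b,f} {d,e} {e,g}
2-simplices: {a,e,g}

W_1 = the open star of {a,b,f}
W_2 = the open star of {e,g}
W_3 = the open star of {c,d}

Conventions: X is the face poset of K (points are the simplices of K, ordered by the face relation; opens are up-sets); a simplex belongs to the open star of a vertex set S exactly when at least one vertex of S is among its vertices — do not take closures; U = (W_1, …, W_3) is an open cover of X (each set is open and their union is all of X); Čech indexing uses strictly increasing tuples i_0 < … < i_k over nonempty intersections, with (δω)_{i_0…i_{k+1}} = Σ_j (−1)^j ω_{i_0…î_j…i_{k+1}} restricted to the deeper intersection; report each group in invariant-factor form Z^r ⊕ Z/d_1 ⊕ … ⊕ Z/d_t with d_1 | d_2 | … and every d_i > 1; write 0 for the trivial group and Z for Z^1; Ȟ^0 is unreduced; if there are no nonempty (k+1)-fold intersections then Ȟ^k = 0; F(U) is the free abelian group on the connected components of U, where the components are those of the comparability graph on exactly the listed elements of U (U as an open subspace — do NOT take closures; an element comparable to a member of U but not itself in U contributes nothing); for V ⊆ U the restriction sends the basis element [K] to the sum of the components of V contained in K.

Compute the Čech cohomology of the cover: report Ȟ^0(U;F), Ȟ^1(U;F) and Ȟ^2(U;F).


Ȟ^0 = Z^2; Ȟ^1 = 0; Ȟ^2 = 0

nerve simplices:
  W1={{a},{b},{f},{a,b},{a,e},{a,g},{b,f},{a,e,g}} W2={{e},{g},{a,e},{a,g},{d,e},{e,g},{a,e,g}} W3={{c},{d},{d,e}}
  W12={{a,e},{a,g},{a,e,g}} W23={{d,e}}
components per intersection:
  W1: {{a},{b},{f},{a,b},{a,e},{a,g},{b,f},{a,e,g}}
  W2: {{e},{g},{a,e},{a,g},{d,e},{e,g},{a,e,g}}
  W3: {{c}} {{d},{d,e}}
  W12: {{a,e},{a,g},{a,e,g}}
  W23: {{d,e}}
C dims 4,2; δ0: rk 2, SNF 1^2
degree 0: 4−2−0 = 2 → Ȟ^0 ≅ Z^2
degree 1: 2−0−2 = 0 → Ȟ^1 ≅ 0
degree 2: 0−0−0 = 0 → Ȟ^2 ≅ 0


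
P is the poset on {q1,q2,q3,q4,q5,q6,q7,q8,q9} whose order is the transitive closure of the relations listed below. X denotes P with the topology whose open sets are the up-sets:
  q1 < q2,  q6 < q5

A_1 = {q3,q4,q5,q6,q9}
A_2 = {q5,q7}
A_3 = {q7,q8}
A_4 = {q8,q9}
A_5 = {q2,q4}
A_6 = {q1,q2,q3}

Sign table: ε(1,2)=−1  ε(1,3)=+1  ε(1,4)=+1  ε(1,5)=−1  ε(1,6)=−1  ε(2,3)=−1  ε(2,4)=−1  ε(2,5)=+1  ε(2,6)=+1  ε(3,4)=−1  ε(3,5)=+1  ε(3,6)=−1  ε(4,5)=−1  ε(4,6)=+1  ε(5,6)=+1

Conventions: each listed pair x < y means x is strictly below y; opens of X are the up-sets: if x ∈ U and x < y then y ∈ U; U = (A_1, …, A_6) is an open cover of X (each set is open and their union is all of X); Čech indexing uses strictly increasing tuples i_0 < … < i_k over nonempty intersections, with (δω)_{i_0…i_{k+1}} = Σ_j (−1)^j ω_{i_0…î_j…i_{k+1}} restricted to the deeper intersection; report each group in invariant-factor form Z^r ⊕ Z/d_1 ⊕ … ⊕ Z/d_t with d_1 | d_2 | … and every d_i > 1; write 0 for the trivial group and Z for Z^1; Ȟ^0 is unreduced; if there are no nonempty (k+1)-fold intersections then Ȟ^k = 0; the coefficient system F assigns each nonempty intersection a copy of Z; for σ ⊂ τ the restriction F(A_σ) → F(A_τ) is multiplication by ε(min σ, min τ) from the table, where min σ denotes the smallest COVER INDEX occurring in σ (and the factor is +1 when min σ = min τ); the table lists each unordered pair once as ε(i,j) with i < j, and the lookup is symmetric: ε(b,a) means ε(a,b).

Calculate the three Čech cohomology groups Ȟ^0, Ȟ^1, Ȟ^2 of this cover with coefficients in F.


nerve of the cover:
  A12={q5} A14={q9} A15={q4} A16={q3} A23={q7} A34={q8} A56={q2}
C dims 6,7; δ0: rk 6, SNF 1^5·2
Ȟ^0 = (6 − 6) − 0 = 0, so Ȟ^0 ≅ 0
Ȟ^1 = (7 − 0) − 6 = 1 plus torsion [2], so Ȟ^1 ≅ Z ⊕ Z/2
Ȟ^2 = (0 − 0) − 0 = 0, so Ȟ^2 ≅ 0

Ȟ^0(U;F) ≅ 0, Ȟ^1(U;F) ≅ Z ⊕ Z/2 and Ȟ^2(U;F) ≅ 0


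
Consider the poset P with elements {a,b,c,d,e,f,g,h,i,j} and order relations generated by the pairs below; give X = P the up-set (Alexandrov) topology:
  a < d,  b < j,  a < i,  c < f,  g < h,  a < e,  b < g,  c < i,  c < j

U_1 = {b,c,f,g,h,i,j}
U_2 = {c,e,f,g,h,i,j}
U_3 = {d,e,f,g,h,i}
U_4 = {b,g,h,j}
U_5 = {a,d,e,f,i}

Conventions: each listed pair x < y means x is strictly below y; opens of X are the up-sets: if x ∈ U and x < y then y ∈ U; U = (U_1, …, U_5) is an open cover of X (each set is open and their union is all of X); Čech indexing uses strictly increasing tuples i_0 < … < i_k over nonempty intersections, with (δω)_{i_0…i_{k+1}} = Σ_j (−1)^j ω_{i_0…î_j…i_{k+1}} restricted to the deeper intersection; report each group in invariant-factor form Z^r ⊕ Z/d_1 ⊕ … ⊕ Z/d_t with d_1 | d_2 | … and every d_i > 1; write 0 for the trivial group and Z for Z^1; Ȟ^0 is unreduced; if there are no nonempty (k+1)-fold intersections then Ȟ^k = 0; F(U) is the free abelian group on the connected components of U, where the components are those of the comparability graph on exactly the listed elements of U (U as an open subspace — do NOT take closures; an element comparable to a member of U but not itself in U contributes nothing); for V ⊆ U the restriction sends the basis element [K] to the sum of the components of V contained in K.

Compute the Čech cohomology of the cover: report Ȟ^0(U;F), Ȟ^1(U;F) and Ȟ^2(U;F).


nonempty overlaps:
  U12={c,f,g,h,i,j} U13={f,g,h,i} U14={b,g,h,j} U15={f,i} U23={e,f,g,h,i} U24={g,h,j} U25={e,f,i} U34={g,h} U35={d,e,f,i}
  U123={f,g,h,i} U124={g,h,j} U125={f,i} U134={g,h} U135={f,i} U234={g,h} U235={e,f,i}
  U1234={g,h} U1235={f,i}
components per intersection:
  U1: {b,c,f,g,h,i,j}
  U2: {c,f,i,j} {e} {g,h}
  U3: {d} {e} {f} {g,h} {i}
  U4: {b,g,h,j}
  U5: {a,d,e,i} {f}
  U12: {c,f,i,j} {g,h}
  U13: {f} {g,h} {i}
  U14: {b,g,h,j}
  U15: {f} {i}
  U23: {e} {f} {g,h} {i}
  U24: {g,h} {j}
  U25: {e} {f} {i}
  U34: {g,h}
  U35: {d} {e} {f} {i}
  U123: {f} {g,h} {i}
  U124: {g,h} {j}
  U125: {f} {i}
  U134: {g,h}
  U135: {f} {i}
  U234: {g,h}
  U235: {e} {f} {i}
  U1234: {g,h}
  U1235: {f} {i}
C dims 12,22,14,3; δ0: rk 11, SNF 1^11; δ1: rk 11, SNF 1^11; δ2: rk 3, SNF 1^3
degree 0: 12−11−0 = 1 → Ȟ^0 ≅ Z
degree 1: 22−11−11 = 0 → Ȟ^1 ≅ 0
degree 2: 14−3−11 = 0 → Ȟ^2 ≅ 0

Ȟ^0 ≅ Z,  Ȟ^1 ≅ 0,  Ȟ^2 ≅ 0


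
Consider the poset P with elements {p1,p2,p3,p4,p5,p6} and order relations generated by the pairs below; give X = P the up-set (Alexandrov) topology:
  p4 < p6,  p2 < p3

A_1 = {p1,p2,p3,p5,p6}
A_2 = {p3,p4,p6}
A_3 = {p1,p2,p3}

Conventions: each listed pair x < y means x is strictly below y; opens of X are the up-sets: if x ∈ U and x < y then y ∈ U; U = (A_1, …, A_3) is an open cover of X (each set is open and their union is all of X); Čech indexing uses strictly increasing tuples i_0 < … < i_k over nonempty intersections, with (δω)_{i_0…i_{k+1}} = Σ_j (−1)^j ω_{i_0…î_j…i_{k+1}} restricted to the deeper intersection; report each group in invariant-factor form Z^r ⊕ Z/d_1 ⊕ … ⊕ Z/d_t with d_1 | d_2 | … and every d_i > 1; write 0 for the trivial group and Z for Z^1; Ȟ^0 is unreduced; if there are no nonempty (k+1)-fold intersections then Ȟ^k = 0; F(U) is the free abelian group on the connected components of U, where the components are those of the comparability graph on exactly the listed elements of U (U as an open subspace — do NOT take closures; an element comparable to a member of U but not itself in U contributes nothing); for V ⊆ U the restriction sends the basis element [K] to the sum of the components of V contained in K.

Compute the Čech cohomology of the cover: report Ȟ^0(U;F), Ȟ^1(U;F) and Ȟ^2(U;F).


Ȟ^0 ≅ Z^4, Ȟ^1 ≅ 0, Ȟ^2 ≅ 0

intersection data:
  A12={p3,p6} A13={p1,p2,p3} A23={p3}
  A123={p3}
components per intersection:
  A1: {p1} {p2,p3} {p5} {p6}
  A2: {p3} {p4,p6}
  A3: {p1} {p2,p3}
  A12: {p3} {p6}
  A13: {p1} {p2,p3}
  A23: {p3}
  A123: {p3}
C dims 8,5,1; δ0: rk 4, SNF 1^4; δ1: rk 1, SNF 1^1
Ȟ^0 = (8 − 4) − 0 = 4, so Ȟ^0 ≅ Z^4
Ȟ^1 = (5 − 1) − 4 = 0, so Ȟ^1 ≅ 0
Ȟ^2 = (1 − 0) − 1 = 0, so Ȟ^2 ≅ 0


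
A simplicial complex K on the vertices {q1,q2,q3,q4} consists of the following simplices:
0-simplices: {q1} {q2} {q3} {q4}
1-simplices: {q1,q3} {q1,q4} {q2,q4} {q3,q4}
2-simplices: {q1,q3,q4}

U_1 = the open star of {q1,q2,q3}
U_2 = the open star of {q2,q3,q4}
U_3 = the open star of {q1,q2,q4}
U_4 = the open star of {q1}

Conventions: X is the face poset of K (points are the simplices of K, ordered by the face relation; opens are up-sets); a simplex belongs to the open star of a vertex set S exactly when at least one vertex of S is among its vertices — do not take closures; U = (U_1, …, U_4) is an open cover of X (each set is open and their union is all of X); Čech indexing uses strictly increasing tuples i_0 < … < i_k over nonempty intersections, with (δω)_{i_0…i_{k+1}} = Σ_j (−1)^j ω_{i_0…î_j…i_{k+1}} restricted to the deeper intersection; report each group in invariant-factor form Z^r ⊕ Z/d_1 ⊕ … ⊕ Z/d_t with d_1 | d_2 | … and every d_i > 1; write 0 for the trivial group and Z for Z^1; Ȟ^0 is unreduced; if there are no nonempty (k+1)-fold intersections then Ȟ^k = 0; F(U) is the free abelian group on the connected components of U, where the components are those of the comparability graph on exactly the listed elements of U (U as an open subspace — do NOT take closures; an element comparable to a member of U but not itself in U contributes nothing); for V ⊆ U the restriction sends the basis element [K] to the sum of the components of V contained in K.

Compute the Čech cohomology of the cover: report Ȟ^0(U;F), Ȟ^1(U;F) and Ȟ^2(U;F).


Ȟ^0 ≅ Z, Ȟ^1 ≅ 0 and Ȟ^2 ≅ 0

nonempty intersections:
  U1={{q1},{q2},{q3},{q1,q3},{q1,q4},{q2,q4},{q3,q4},{q1,q3,q4}} U2={{q2},{q3},{q4},{q1,q3},{q1,q4},{q2,q4},{q3,q4},{q1,q3,q4}} U3={{q1},{q2},{q4},{q1,q3},{q1,q4},{q2,q4},{q3,q4},{q1,q3,q4}} U4={{q1},{q1,q3},{q1,q4},{q1,q3,q4}}
  U12={{q2},{q3},{q1,q3},{q1,q4},{q2,q4},{q3,q4},{q1,q3,q4}} U13={{q1},{q2},{q1,q3},{q1,q4},{q2,q4},{q3,q4},{q1,q3,q4}} U14={{q1},{q1,q3},{q1,q4},{q1,q3,q4}} U23={{q2},{q4},{q1,q3},{q1,q4},{q2,q4},{q3,q4},{q1,q3,q4}} U24={{q1,q3},{q1,q4},{q1,q3,q4}} U34={{q1},{q1,q3},{q1,q4},{q1,q3,q4}}
  U123={{q2},{q1,q3},{q1,q4},{q2,q4},{q3,q4},{q1,q3,q4}} U124={{q1,q3},{q1,q4},{q1,q3,q4}} U134={{q1},{q1,q3},{q1,q4},{q1,q3,q4}} U234={{q1,q3},{q1,q4},{q1,q3,q4}}
  U1234={{q1,q3},{q1,q4},{q1,q3,q4}}
components per intersection:
  U1: {{q1},{q3},{q1,q3},{q1,q4},{q3,q4},{q1,q3,q4}} {{q2},{q2,q4}}
  U2: {{q2},{q3},{q4},{q1,q3},{q1,q4},{q2,q4},{q3,q4},{q1,q3,q4}}
  U3: {{q1},{q2},{q4},{q1,q3},{q1,q4},{q2,q4},{q3,q4},{q1,q3,q4}}
  U4: {{q1},{q1,q3},{q1,q4},{q1,q3,q4}}
  U12: {{q2},{q2,q4}} {{q3},{q1,q3},{q1,q4},{q3,q4},{q1,q3,q4}}
  U13: {{q1},{q1,q3},{q1,q4},{q3,q4},{q1,q3,q4}} {{q2},{q2,q4}}
  U14: {{q1},{q1,q3},{q1,q4},{q1,q3,q4}}
  U23: {{q2},{q4},{q1,q3},{q1,q4},{q2,q4},{q3,q4},{q1,q3,q4}}
  U24: {{q1,q3},{q1,q4},{q1,q3,q4}}
  U34: {{q1},{q1,q3},{q1,q4},{q1,q3,q4}}
  U123: {{q2},{q2,q4}} {{q1,q3},{q1,q4},{q3,q4},{q1,q3,q4}}
  U124: {{q1,q3},{q1,q4},{q1,q3,q4}}
  U134: {{q1},{q1,q3},{q1,q4},{q1,q3,q4}}
  U234: {{q1,q3},{q1,q4},{q1,q3,q4}}
  U1234: {{q1,q3},{q1,q4},{q1,q3,q4}}
C dims 5,8,5,1; δ0: rk 4, SNF 1^4; δ1: rk 4, SNF 1^4; δ2: rk 1, SNF 1^1
Ȟ^0: (5−4)−0=1 ⇒ Z
Ȟ^1: (8−4)−4=0 ⇒ 0
Ȟ^2: (5−1)−4=0 ⇒ 0


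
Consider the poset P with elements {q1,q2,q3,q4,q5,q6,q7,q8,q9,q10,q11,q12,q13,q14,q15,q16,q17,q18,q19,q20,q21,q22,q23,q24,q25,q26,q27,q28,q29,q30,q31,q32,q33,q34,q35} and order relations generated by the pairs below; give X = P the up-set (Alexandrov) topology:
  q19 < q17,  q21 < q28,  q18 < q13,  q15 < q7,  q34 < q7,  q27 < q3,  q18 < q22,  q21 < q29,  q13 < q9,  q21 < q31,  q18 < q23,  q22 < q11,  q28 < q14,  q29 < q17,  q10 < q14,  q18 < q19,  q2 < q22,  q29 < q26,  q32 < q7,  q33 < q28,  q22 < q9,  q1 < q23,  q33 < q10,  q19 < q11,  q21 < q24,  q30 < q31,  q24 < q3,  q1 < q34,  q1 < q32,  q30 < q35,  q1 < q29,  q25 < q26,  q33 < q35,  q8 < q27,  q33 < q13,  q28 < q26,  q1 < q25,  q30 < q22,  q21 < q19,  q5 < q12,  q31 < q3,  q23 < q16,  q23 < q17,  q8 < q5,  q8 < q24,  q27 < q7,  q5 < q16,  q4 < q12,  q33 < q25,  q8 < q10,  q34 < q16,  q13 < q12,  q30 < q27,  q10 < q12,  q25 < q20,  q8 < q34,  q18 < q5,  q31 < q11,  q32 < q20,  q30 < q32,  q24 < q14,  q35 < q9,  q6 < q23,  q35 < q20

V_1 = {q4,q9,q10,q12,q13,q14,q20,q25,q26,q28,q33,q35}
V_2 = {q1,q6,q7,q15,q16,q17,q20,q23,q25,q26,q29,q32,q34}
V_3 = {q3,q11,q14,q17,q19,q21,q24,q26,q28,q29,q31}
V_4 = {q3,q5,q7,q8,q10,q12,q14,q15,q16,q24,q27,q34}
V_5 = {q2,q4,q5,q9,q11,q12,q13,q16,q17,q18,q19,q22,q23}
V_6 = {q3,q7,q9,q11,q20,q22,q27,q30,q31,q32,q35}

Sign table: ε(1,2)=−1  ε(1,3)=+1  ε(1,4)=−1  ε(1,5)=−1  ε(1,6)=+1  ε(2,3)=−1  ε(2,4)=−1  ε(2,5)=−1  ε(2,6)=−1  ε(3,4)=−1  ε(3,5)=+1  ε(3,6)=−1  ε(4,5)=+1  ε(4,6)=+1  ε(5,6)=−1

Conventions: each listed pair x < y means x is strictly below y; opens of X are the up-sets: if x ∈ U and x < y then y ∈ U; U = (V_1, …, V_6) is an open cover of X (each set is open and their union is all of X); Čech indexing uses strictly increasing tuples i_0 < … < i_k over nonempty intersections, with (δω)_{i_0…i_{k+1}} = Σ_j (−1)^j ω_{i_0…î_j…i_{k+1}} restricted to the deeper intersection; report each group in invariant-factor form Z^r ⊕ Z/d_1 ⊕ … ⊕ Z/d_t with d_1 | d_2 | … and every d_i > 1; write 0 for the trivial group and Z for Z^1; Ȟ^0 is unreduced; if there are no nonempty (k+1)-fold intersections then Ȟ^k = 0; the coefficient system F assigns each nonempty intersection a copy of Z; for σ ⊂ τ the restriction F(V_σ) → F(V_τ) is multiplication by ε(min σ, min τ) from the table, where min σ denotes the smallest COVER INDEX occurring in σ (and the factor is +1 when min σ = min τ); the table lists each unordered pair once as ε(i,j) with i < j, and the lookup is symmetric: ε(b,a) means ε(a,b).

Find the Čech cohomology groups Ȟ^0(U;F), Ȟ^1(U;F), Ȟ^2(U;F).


Ȟ^0 ≅ 0,  Ȟ^1 ≅ Z/2,  Ȟ^2 ≅ Z

cover nerve:
  V12={q20,q25,q26} V13={q14,q26,q28} V14={q10,q12,q14} V15={q4,q9,q12,q13} V16={q9,q20,q35} V23={q17,q26,q29} V24={q7,q15,q16,q34} V25={q16,q17,q23} V26={q7,q20,q32} V34={q3,q14,q24} V35={q11,q17,q19} V36={q3,q11,q31} V45={q5,q12,q16} V46={q3,q7,q27} V56={q9,q11,q22}
  V123={q26} V126={q20} V134={q14} V145={q12} V156={q9} V235={q17} V245={q16} V246={q7} V346={q3} V356={q11}
C dims 6,15,10; δ0: rk 6, SNF 1^5·2; δ1: rk 9, SNF 1^9
Ȟ^0: (6−6)−0=0 ⇒ 0
Ȟ^1: (15−9)−6=0 plus torsion [2] ⇒ Z/2
Ȟ^2: (10−0)−9=1 ⇒ Z


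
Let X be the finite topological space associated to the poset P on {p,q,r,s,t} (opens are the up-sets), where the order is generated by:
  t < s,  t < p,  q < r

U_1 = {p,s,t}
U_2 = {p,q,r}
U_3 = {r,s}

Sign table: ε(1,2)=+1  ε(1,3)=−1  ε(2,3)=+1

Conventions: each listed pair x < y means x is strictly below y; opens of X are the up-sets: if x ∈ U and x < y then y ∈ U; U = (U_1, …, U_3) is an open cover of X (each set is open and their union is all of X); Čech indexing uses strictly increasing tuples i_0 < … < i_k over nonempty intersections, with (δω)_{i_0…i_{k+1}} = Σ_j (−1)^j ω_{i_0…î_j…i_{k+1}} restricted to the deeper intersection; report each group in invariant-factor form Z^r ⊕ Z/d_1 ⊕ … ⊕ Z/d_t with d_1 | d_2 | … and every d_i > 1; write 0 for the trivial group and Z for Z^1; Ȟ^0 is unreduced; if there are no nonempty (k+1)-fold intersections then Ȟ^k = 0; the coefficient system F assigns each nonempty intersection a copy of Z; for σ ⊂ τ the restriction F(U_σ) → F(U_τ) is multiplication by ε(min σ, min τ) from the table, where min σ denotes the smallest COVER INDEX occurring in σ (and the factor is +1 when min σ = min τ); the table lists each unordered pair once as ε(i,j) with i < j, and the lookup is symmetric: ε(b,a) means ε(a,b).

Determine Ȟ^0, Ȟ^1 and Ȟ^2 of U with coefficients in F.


intersection data:
  U12={p} U13={s} U23={r}
C dims 3,3; δ0: rk 3, SNF 1^2·2
Ȟ^0 = (3 − 3) − 0 = 0, so Ȟ^0 ≅ 0
Ȟ^1 = (3 − 0) − 3 = 0 plus torsion [2], so Ȟ^1 ≅ Z/2
Ȟ^2 = (0 − 0) − 0 = 0, so Ȟ^2 ≅ 0

Ȟ^0 = 0, Ȟ^1 = Z/2, Ȟ^2 = 0


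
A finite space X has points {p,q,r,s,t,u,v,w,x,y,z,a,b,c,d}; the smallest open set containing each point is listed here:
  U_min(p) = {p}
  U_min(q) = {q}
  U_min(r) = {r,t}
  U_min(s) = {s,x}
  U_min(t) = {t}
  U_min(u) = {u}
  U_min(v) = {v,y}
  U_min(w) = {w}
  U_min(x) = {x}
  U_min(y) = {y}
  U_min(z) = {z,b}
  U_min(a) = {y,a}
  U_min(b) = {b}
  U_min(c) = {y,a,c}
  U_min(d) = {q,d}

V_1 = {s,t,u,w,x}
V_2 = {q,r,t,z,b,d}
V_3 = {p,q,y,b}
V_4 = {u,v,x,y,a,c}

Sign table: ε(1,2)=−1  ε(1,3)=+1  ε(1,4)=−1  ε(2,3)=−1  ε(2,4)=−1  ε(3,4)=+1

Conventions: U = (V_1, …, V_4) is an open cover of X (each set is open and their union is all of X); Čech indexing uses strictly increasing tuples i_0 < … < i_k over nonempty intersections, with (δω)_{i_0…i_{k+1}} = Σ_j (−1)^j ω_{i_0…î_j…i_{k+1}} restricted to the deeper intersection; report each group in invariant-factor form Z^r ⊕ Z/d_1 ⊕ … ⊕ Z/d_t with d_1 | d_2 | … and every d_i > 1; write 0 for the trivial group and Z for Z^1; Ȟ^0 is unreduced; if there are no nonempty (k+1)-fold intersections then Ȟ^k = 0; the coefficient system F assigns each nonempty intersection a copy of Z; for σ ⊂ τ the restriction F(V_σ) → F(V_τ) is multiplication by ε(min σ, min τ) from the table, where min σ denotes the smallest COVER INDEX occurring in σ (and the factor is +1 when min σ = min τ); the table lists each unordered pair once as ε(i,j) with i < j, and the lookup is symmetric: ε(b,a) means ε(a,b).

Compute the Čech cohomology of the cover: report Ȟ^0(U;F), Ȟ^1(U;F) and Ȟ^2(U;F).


Ȟ^0(U;F) ≅ 0, Ȟ^1(U;F) ≅ Z/2, Ȟ^2(U;F) ≅ 0

intersection data:
  V12={t} V14={u,x} V23={q,b} V34={y}
C dims 4,4; δ0: rk 4, SNF 1^3·2
Ȟ^0 = (4 − 4) − 0 = 0, so Ȟ^0 ≅ 0
Ȟ^1 = (4 − 0) − 4 = 0 plus torsion [2], so Ȟ^1 ≅ Z/2
Ȟ^2 = (0 − 0) − 0 = 0, so Ȟ^2 ≅ 0


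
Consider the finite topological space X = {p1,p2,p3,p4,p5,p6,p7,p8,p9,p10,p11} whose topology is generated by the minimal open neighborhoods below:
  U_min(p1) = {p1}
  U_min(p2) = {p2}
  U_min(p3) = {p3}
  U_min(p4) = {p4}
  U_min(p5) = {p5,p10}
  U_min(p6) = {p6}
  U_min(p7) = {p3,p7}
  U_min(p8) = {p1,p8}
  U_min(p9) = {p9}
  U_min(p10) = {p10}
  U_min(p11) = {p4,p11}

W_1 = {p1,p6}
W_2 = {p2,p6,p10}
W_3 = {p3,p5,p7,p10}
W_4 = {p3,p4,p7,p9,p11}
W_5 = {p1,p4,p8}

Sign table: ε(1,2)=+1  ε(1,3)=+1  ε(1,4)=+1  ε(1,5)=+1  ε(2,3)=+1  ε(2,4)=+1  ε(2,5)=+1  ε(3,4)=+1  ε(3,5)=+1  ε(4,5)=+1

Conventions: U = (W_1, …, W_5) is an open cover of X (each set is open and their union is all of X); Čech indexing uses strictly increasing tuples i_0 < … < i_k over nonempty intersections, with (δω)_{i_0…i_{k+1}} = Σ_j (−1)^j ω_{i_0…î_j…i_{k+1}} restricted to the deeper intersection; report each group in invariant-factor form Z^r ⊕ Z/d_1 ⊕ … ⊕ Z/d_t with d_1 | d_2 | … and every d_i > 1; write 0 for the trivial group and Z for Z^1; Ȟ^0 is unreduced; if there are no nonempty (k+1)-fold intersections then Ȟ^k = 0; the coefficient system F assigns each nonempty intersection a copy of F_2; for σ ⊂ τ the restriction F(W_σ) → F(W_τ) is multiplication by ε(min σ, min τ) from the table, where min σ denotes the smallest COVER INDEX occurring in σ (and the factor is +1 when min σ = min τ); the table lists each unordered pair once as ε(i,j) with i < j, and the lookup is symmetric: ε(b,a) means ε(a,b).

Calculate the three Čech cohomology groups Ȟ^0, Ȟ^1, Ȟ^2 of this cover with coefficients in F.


Ȟ^0 = Z/2,  Ȟ^1 = Z/2,  Ȟ^2 = 0

nonempty overlaps:
  W12={p6} W15={p1} W23={p10} W34={p3,p7} W45={p4}
C dims 5,5; δ0: rk_F2 4
degree 0: 5−4−0 = 1 → Ȟ^0 ≅ Z/2
degree 1: 5−0−4 = 1 → Ȟ^1 ≅ Z/2
degree 2: 0−0−0 = 0 → Ȟ^2 ≅ 0


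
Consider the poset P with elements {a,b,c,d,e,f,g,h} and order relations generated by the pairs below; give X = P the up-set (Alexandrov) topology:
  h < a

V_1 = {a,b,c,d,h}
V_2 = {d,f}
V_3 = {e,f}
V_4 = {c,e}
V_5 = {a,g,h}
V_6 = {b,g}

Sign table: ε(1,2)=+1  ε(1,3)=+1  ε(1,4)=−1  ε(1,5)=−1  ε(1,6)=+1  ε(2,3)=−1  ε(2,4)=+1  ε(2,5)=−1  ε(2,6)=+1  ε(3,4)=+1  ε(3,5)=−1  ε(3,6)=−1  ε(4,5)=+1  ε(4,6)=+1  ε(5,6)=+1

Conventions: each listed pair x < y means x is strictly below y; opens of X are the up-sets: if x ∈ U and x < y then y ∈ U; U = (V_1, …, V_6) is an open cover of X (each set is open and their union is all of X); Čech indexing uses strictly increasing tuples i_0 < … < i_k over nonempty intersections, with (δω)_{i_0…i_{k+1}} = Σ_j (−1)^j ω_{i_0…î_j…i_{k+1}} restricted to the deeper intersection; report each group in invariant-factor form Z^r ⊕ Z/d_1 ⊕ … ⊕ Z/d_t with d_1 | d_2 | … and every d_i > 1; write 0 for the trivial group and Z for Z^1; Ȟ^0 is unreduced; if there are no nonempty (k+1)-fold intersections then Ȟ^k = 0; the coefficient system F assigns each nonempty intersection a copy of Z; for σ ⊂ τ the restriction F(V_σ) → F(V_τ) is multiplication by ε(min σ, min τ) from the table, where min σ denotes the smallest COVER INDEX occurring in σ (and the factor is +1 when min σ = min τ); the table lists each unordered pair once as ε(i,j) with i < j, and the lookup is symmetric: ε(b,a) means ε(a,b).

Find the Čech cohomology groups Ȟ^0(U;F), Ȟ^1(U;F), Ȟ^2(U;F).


Ȟ^0 = 0,  Ȟ^1 = Z ⊕ Z/2,  Ȟ^2 = 0

nerve simplices:
  V12={d} V14={c} V15={a,h} V16={b} V23={f} V34={e} V56={g}
C dims 6,7; δ0: rk 6, SNF 1^5·2
degree 0: 6−6−0 = 0 → Ȟ^0 ≅ 0
degree 1: 7−0−6 = 1 plus torsion [2] → Ȟ^1 ≅ Z ⊕ Z/2
degree 2: 0−0−0 = 0 → Ȟ^2 ≅ 0


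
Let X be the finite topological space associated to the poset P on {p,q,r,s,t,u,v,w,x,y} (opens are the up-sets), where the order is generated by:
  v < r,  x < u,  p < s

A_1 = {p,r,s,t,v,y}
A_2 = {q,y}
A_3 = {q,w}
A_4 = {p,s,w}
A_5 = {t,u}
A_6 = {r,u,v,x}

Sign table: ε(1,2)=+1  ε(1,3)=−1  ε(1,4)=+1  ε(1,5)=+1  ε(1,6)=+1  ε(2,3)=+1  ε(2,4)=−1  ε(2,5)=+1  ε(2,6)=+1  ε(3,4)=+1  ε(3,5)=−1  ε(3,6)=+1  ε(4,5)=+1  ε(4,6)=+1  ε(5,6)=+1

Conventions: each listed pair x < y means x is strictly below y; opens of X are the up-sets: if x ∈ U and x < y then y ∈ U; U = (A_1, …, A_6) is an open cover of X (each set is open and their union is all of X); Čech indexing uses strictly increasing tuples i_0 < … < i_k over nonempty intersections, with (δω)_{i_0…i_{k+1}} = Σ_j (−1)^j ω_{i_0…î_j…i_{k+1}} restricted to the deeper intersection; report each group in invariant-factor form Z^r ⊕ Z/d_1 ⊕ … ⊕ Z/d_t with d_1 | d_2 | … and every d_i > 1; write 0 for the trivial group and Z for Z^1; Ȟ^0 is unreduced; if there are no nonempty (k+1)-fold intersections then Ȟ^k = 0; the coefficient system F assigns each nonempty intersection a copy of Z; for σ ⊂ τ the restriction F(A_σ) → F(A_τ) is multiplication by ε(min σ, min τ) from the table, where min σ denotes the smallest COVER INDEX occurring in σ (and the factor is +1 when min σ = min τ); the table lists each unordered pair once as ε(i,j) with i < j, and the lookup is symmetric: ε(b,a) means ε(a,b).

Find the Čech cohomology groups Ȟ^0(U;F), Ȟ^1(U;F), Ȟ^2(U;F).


nonempty intersections:
  A12={y} A14={p,s} A15={t} A16={r,v} A23={q} A34={w} A56={u}
C dims 6,7; δ0: rk 5, SNF 1^5
Ȟ^0: (6−5)−0=1 ⇒ Z
Ȟ^1: (7−0)−5=2 ⇒ Z^2
Ȟ^2: (0−0)−0=0 ⇒ 0

Ȟ^0 ≅ Z, Ȟ^1 ≅ Z^2 and Ȟ^2 ≅ 0


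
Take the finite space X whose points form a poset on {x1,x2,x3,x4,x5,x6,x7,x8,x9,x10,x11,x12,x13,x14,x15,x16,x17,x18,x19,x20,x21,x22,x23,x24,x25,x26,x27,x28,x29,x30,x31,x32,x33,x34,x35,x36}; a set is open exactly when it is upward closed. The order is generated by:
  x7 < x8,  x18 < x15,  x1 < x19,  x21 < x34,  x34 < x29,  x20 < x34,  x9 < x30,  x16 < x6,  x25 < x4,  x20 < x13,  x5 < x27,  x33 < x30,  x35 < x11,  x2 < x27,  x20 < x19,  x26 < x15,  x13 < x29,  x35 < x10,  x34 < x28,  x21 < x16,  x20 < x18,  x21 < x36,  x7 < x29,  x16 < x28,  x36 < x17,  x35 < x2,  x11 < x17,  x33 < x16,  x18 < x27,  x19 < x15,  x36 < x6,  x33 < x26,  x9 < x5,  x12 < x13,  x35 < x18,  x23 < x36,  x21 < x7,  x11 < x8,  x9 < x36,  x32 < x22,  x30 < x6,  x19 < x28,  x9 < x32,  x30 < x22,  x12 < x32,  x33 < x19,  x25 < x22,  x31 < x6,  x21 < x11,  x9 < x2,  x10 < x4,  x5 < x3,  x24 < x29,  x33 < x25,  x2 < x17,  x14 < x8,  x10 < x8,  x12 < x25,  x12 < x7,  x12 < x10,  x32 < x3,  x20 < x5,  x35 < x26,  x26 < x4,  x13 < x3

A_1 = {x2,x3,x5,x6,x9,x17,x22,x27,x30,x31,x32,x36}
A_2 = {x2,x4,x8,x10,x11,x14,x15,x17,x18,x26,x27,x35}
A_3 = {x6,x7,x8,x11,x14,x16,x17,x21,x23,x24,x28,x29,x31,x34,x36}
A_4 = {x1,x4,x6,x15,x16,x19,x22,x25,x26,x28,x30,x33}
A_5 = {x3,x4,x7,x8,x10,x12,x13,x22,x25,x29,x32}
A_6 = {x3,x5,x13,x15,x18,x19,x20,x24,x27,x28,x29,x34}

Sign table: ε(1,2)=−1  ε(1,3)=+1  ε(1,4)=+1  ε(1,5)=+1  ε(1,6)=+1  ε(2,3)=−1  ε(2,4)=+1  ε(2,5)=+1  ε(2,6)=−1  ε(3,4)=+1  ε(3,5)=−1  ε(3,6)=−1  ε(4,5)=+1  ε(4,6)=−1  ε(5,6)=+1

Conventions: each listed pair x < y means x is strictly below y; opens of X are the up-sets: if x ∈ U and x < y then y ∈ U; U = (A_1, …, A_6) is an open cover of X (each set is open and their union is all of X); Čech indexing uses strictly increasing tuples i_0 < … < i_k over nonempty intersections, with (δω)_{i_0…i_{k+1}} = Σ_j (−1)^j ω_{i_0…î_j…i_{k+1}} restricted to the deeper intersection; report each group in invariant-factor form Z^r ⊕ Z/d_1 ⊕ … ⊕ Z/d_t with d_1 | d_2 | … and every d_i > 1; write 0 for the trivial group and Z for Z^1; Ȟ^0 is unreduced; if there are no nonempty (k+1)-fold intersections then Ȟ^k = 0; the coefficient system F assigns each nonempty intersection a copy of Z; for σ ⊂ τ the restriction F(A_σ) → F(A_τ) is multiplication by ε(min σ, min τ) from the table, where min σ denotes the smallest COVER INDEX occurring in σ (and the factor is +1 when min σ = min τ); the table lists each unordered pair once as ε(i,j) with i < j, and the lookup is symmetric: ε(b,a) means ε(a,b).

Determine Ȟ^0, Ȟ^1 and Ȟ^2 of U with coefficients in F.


nonempty intersections:
  A12={x2,x17,x27} A13={x6,x17,x31,x36} A14={x6,x22,x30} A15={x3,x22,x32} A16={x3,x5,x27} A23={x8,x11,x14,x17} A24={x4,x15,x26} A25={x4,x8,x10} A26={x15,x18,x27} A34={x6,x16,x28} A35={x7,x8,x29} A36={x24,x28,x29,x34} A45={x4,x22,x25} A46={x15,x19,x28} A56={x3,x13,x29}
  A123={x17} A126={x27} A134={x6} A145={x22} A156={x3} A235={x8} A245={x4} A246={x15} A346={x28} A356={x29}
C dims 6,15,10; δ0: rk 6, SNF 1^5·2; δ1: rk 9, SNF 1^9
Ȟ^0: (6−6)−0=0 ⇒ 0
Ȟ^1: (15−9)−6=0 plus torsion [2] ⇒ Z/2
Ȟ^2: (10−0)−9=1 ⇒ Z

Ȟ^0 = 0; Ȟ^1 = Z/2; Ȟ^2 = Z


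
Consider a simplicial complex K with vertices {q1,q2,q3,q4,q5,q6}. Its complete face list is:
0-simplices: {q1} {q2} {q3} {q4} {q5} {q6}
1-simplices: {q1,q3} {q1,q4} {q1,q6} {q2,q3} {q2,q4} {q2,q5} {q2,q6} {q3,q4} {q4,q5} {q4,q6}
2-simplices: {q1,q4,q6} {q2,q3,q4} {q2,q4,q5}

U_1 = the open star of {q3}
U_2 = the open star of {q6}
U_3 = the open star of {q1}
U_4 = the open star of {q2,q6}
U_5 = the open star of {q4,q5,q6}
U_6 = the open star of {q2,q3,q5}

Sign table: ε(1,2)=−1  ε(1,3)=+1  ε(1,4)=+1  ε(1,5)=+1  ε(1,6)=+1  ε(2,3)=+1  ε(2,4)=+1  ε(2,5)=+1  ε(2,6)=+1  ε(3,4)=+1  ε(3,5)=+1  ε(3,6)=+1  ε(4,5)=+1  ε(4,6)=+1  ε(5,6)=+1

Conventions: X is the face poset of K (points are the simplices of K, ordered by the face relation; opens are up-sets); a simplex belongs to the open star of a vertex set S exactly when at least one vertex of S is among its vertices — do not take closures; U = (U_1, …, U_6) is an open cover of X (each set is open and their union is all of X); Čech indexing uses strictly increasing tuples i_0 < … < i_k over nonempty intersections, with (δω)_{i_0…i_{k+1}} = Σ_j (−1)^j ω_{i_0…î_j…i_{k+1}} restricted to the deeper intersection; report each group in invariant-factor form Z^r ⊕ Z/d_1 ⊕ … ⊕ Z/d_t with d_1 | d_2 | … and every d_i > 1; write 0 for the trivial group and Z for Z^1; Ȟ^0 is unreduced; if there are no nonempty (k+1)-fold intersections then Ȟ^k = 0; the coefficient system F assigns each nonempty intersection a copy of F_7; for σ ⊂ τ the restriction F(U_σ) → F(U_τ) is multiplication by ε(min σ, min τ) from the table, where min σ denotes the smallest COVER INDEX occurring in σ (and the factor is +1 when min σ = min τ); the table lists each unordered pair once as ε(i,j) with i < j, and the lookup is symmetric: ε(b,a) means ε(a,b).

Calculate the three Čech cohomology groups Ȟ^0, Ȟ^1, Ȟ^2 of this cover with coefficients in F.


Ȟ^0 = Z/7; Ȟ^1 = Z/7; Ȟ^2 = 0

nerve simplices:
  U1={{q3},{q1,q3},{q2,q3},{q3,q4},{q2,q3,q4}} U2={{q6},{q1,q6},{q2,q6},{q4,q6},{q1,q4,q6}} U3={{q1},{q1,q3},{q1,q4},{q1,q6},{q1,q4,q6}} U4={{q2},{q6},{q1,q6},{q2,q3},{q2,q4},{q2,q5},{q2,q6},{q4,q6},{q1,q4,q6},{q2,q3,q4},{q2,q4,q5}} U5={{q4},{q5},{q6},{q1,q4},{q1,q6},{q2,q4},{q2,q5},{q2,q6},{q3,q4},{q4,q5},{q4,q6},{q1,q4,q6},{q2,q3,q4},{q2,q4,q5}} U6={{q2},{q3},{q5},{q1,q3},{q2,q3},{q2,q4},{q2,q5},{q2,q6},{q3,q4},{q4,q5},{q2,q3,q4},{q2,q4,q5}}
  U13={{q1,q3}} U14={{q2,q3},{q2,q3,q4}} U15={{q3,q4},{q2,q3,q4}} U16={{q3},{q1,q3},{q2,q3},{q3,q4},{q2,q3,q4}} U23={{q1,q6},{q1,q4,q6}} U24={{q6},{q1,q6},{q2,q6},{q4,q6},{q1,q4,q6}} U25={{q6},{q1,q6},{q2,q6},{q4,q6},{q1,q4,q6}} U26={{q2,q6}} U34={{q1,q6},{q1,q4,q6}} U35={{q1,q4},{q1,q6},{q1,q4,q6}} U36={{q1,q3}} U45={{q6},{q1,q6},{q2,q4},{q2,q5},{q2,q6},{q4,q6},{q1,q4,q6},{q2,q3,q4},{q2,q4,q5}} U46={{q2},{q2,q3},{q2,q4},{q2,q5},{q2,q6},{q2,q3,q4},{q2,q4,q5}} U56={{q5},{q2,q4},{q2,q5},{q2,q6},{q3,q4},{q4,q5},{q2,q3,q4},{q2,q4,q5}}
  U136={{q1,q3}} U145={{q2,q3,q4}} U146={{q2,q3},{q2,q3,q4}} U156={{q3,q4},{q2,q3,q4}} U234={{q1,q6},{q1,q4,q6}} U235={{q1,q6},{q1,q4,q6}} U245={{q6},{q1,q6},{q2,q6},{q4,q6},{q1,q4,q6}} U246={{q2,q6}} U256={{q2,q6}} U345={{q1,q6},{q1,q4,q6}} U456={{q2,q4},{q2,q5},{q2,q6},{q2,q3,q4},{q2,q4,q5}}
  U1456={{q2,q3,q4}} U2345={{q1,q6},{q1,q4,q6}} U2456={{q2,q6}}
C dims 6,14,11,3; δ0: rk_F7 5; δ1: rk_F7 8; δ2: rk_F7 3
degree 0: 6−5−0 = 1 → Ȟ^0 ≅ Z/7
degree 1: 14−8−5 = 1 → Ȟ^1 ≅ Z/7
degree 2: 11−3−8 = 0 → Ȟ^2 ≅ 0


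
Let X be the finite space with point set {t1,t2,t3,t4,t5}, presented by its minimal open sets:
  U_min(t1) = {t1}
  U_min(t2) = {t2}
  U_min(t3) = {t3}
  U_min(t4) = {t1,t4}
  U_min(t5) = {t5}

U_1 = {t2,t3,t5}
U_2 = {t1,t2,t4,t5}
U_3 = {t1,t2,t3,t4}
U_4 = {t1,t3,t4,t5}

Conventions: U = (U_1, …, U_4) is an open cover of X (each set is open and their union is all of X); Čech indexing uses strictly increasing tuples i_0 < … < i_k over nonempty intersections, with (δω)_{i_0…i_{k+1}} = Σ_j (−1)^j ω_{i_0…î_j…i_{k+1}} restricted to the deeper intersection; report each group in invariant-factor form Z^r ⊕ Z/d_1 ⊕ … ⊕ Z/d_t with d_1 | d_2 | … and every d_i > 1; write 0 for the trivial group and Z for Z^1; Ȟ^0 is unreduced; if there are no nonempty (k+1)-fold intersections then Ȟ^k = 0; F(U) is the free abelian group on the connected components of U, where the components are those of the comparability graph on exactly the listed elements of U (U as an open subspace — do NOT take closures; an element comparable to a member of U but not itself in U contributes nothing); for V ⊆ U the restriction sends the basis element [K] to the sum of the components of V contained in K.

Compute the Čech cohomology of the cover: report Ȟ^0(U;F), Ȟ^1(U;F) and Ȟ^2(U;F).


nonempty overlaps:
  U12={t2,t5} U13={t2,t3} U14={t3,t5} U23={t1,t2,t4} U24={t1,t4,t5} U34={t1,t3,t4}
  U123={t2} U124={t5} U134={t3} U234={t1,t4}
components per intersection:
  U1: {t2} {t3} {t5}
  U2: {t1,t4} {t2} {t5}
  U3: {t1,t4} {t2} {t3}
  U4: {t1,t4} {t3} {t5}
  U12: {t2} {t5}
  U13: {t2} {t3}
  U14: {t3} {t5}
  U23: {t1,t4} {t2}
  U24: {t1,t4} {t5}
  U34: {t1,t4} {t3}
  U123: {t2}
  U124: {t5}
  U134: {t3}
  U234: {t1,t4}
C dims 12,12,4; δ0: rk 8, SNF 1^8; δ1: rk 4, SNF 1^4
degree 0: 12−8−0 = 4 → Ȟ^0 ≅ Z^4
degree 1: 12−4−8 = 0 → Ȟ^1 ≅ 0
degree 2: 4−0−4 = 0 → Ȟ^2 ≅ 0

Ȟ^0(U;F) ≅ Z^4, Ȟ^1(U;F) ≅ 0 and Ȟ^2(U;F) ≅ 0


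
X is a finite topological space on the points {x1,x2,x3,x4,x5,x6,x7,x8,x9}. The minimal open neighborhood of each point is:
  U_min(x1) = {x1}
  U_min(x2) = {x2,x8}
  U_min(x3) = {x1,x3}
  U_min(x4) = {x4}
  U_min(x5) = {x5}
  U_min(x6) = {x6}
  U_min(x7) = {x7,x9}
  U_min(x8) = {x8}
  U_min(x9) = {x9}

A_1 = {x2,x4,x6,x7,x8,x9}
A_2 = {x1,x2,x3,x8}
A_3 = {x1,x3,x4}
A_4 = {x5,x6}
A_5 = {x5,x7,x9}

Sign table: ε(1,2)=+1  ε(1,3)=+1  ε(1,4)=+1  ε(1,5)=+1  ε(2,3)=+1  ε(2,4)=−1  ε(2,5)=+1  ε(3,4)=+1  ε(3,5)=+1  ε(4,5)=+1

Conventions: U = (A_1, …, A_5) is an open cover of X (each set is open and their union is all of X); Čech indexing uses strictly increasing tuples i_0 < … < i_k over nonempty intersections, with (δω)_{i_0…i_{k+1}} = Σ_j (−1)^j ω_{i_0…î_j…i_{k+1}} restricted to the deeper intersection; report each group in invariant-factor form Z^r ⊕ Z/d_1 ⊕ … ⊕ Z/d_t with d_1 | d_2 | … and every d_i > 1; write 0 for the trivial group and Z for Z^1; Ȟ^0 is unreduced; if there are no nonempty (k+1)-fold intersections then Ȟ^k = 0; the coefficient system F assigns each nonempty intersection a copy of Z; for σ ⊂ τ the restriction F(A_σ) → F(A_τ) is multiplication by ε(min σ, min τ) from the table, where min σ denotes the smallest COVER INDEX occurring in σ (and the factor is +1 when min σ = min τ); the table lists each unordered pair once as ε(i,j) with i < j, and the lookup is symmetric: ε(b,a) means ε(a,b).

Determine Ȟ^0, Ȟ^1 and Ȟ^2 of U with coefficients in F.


nerve of the cover:
  A12={x2,x8} A13={x4} A14={x6} A15={x7,x9} A23={x1,x3} A45={x5}
C dims 5,6; δ0: rk 4, SNF 1^4
Ȟ^0 = (5 − 4) − 0 = 1, so Ȟ^0 ≅ Z
Ȟ^1 = (6 − 0) − 4 = 2, so Ȟ^1 ≅ Z^2
Ȟ^2 = (0 − 0) − 0 = 0, so Ȟ^2 ≅ 0

Ȟ^0 ≅ Z, Ȟ^1 ≅ Z^2 and Ȟ^2 ≅ 0


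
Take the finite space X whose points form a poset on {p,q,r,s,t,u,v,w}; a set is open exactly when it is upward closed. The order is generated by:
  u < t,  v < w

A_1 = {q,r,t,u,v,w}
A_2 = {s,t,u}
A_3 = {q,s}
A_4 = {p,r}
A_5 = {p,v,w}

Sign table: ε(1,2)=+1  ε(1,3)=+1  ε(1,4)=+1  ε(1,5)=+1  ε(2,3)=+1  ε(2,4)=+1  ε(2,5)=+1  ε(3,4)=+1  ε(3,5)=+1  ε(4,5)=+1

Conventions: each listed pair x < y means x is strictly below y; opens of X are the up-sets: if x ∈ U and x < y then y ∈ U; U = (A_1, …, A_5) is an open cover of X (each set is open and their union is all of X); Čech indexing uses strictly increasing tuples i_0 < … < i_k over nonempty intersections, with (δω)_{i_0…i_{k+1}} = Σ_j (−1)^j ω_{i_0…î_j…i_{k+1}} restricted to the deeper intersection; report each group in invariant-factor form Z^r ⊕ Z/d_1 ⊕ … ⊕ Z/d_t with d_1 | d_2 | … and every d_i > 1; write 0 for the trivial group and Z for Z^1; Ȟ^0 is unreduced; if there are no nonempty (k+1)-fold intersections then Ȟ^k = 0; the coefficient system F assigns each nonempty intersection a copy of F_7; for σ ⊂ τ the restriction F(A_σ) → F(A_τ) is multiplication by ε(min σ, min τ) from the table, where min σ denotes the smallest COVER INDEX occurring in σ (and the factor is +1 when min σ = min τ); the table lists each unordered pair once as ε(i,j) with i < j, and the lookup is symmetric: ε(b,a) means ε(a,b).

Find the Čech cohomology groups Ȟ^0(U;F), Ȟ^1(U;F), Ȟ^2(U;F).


nonempty overlaps:
  A12={t,u} A13={q} A14={r} A15={v,w} A23={s} A45={p}
C dims 5,6; δ0: rk_F7 4
degree 0: 5−4−0 = 1 → Ȟ^0 ≅ Z/7
degree 1: 6−0−4 = 2 → Ȟ^1 ≅ Z/7 ⊕ Z/7
degree 2: 0−0−0 = 0 → Ȟ^2 ≅ 0

Ȟ^0 = Z/7; Ȟ^1 = Z/7 ⊕ Z/7; Ȟ^2 = 0
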